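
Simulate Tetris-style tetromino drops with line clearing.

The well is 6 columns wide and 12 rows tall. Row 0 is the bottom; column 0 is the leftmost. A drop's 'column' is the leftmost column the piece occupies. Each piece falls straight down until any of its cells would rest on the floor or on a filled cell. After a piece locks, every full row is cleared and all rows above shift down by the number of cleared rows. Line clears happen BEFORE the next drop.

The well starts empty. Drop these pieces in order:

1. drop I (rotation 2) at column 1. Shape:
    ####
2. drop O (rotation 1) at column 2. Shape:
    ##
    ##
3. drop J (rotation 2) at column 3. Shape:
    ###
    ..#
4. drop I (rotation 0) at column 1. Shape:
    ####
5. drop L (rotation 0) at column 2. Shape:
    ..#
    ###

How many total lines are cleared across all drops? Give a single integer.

Answer: 0

Derivation:
Drop 1: I rot2 at col 1 lands with bottom-row=0; cleared 0 line(s) (total 0); column heights now [0 1 1 1 1 0], max=1
Drop 2: O rot1 at col 2 lands with bottom-row=1; cleared 0 line(s) (total 0); column heights now [0 1 3 3 1 0], max=3
Drop 3: J rot2 at col 3 lands with bottom-row=2; cleared 0 line(s) (total 0); column heights now [0 1 3 4 4 4], max=4
Drop 4: I rot0 at col 1 lands with bottom-row=4; cleared 0 line(s) (total 0); column heights now [0 5 5 5 5 4], max=5
Drop 5: L rot0 at col 2 lands with bottom-row=5; cleared 0 line(s) (total 0); column heights now [0 5 6 6 7 4], max=7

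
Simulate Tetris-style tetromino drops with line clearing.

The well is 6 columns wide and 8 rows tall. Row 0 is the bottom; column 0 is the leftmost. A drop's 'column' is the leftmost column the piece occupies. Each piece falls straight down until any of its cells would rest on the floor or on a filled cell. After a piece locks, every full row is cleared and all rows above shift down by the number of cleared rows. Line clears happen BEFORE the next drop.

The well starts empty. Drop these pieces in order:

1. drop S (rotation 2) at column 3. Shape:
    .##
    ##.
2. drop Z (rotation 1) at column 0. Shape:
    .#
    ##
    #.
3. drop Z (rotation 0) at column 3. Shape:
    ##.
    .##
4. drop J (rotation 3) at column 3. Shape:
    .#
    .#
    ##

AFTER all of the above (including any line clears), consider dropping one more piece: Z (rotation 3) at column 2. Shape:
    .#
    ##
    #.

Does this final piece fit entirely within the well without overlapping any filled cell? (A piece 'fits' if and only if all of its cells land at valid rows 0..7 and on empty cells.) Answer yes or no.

Drop 1: S rot2 at col 3 lands with bottom-row=0; cleared 0 line(s) (total 0); column heights now [0 0 0 1 2 2], max=2
Drop 2: Z rot1 at col 0 lands with bottom-row=0; cleared 0 line(s) (total 0); column heights now [2 3 0 1 2 2], max=3
Drop 3: Z rot0 at col 3 lands with bottom-row=2; cleared 0 line(s) (total 0); column heights now [2 3 0 4 4 3], max=4
Drop 4: J rot3 at col 3 lands with bottom-row=4; cleared 0 line(s) (total 0); column heights now [2 3 0 5 7 3], max=7
Test piece Z rot3 at col 2 (width 2): heights before test = [2 3 0 5 7 3]; fits = True

Answer: yes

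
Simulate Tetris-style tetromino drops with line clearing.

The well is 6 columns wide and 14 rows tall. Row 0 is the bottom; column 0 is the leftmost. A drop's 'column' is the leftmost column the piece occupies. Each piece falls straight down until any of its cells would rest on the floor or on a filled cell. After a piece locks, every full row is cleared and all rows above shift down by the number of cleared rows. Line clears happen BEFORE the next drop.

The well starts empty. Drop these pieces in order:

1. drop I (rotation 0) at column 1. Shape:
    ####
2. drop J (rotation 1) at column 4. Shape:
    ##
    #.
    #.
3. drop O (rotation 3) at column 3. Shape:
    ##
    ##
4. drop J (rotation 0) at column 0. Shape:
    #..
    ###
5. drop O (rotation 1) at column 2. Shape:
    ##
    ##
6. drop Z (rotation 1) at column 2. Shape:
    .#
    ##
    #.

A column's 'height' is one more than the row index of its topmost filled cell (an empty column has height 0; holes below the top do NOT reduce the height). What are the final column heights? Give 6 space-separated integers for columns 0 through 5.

Drop 1: I rot0 at col 1 lands with bottom-row=0; cleared 0 line(s) (total 0); column heights now [0 1 1 1 1 0], max=1
Drop 2: J rot1 at col 4 lands with bottom-row=1; cleared 0 line(s) (total 0); column heights now [0 1 1 1 4 4], max=4
Drop 3: O rot3 at col 3 lands with bottom-row=4; cleared 0 line(s) (total 0); column heights now [0 1 1 6 6 4], max=6
Drop 4: J rot0 at col 0 lands with bottom-row=1; cleared 0 line(s) (total 0); column heights now [3 2 2 6 6 4], max=6
Drop 5: O rot1 at col 2 lands with bottom-row=6; cleared 0 line(s) (total 0); column heights now [3 2 8 8 6 4], max=8
Drop 6: Z rot1 at col 2 lands with bottom-row=8; cleared 0 line(s) (total 0); column heights now [3 2 10 11 6 4], max=11

Answer: 3 2 10 11 6 4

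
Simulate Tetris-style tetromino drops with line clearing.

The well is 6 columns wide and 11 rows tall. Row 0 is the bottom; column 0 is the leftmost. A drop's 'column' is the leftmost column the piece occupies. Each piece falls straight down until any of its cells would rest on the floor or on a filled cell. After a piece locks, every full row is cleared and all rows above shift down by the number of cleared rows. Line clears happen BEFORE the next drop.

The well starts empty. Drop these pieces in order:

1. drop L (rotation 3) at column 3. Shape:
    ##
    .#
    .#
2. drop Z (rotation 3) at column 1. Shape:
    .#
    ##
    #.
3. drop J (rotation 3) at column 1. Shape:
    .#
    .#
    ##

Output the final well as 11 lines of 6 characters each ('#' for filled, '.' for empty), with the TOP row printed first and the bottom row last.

Drop 1: L rot3 at col 3 lands with bottom-row=0; cleared 0 line(s) (total 0); column heights now [0 0 0 3 3 0], max=3
Drop 2: Z rot3 at col 1 lands with bottom-row=0; cleared 0 line(s) (total 0); column heights now [0 2 3 3 3 0], max=3
Drop 3: J rot3 at col 1 lands with bottom-row=3; cleared 0 line(s) (total 0); column heights now [0 4 6 3 3 0], max=6

Answer: ......
......
......
......
......
..#...
..#...
.##...
..###.
.##.#.
.#..#.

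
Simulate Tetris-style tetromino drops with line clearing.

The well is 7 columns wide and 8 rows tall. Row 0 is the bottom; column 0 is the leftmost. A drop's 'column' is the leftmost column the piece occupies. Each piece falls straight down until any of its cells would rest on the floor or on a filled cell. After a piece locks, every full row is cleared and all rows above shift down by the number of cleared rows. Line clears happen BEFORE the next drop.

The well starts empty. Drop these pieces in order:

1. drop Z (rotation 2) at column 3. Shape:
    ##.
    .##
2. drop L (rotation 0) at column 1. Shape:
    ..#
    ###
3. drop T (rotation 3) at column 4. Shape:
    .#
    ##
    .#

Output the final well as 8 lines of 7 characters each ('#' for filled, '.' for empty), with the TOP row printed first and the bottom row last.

Answer: .......
.......
.......
.......
...#.#.
.#####.
...###.
....##.

Derivation:
Drop 1: Z rot2 at col 3 lands with bottom-row=0; cleared 0 line(s) (total 0); column heights now [0 0 0 2 2 1 0], max=2
Drop 2: L rot0 at col 1 lands with bottom-row=2; cleared 0 line(s) (total 0); column heights now [0 3 3 4 2 1 0], max=4
Drop 3: T rot3 at col 4 lands with bottom-row=1; cleared 0 line(s) (total 0); column heights now [0 3 3 4 3 4 0], max=4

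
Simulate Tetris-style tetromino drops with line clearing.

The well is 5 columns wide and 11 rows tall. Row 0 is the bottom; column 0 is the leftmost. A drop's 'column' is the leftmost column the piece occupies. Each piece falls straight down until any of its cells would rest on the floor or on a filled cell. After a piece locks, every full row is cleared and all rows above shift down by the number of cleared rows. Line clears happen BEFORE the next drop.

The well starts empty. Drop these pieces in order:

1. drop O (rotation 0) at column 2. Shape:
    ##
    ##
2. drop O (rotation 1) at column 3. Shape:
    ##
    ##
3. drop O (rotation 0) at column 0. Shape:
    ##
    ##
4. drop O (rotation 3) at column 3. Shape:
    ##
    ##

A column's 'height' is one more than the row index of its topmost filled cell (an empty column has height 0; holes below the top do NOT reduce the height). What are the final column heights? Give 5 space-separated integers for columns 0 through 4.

Answer: 2 2 2 6 6

Derivation:
Drop 1: O rot0 at col 2 lands with bottom-row=0; cleared 0 line(s) (total 0); column heights now [0 0 2 2 0], max=2
Drop 2: O rot1 at col 3 lands with bottom-row=2; cleared 0 line(s) (total 0); column heights now [0 0 2 4 4], max=4
Drop 3: O rot0 at col 0 lands with bottom-row=0; cleared 0 line(s) (total 0); column heights now [2 2 2 4 4], max=4
Drop 4: O rot3 at col 3 lands with bottom-row=4; cleared 0 line(s) (total 0); column heights now [2 2 2 6 6], max=6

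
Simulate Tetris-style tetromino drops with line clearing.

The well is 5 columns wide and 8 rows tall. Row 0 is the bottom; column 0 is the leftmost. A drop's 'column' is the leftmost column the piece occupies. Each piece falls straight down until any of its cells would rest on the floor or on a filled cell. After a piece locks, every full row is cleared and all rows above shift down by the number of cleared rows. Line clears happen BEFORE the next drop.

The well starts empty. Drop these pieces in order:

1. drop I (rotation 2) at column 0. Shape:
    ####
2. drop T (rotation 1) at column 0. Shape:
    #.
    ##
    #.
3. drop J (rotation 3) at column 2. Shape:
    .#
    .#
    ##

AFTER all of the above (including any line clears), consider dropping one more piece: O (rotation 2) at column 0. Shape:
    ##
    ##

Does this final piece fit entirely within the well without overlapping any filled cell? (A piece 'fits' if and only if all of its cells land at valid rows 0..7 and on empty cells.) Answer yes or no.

Drop 1: I rot2 at col 0 lands with bottom-row=0; cleared 0 line(s) (total 0); column heights now [1 1 1 1 0], max=1
Drop 2: T rot1 at col 0 lands with bottom-row=1; cleared 0 line(s) (total 0); column heights now [4 3 1 1 0], max=4
Drop 3: J rot3 at col 2 lands with bottom-row=1; cleared 0 line(s) (total 0); column heights now [4 3 2 4 0], max=4
Test piece O rot2 at col 0 (width 2): heights before test = [4 3 2 4 0]; fits = True

Answer: yes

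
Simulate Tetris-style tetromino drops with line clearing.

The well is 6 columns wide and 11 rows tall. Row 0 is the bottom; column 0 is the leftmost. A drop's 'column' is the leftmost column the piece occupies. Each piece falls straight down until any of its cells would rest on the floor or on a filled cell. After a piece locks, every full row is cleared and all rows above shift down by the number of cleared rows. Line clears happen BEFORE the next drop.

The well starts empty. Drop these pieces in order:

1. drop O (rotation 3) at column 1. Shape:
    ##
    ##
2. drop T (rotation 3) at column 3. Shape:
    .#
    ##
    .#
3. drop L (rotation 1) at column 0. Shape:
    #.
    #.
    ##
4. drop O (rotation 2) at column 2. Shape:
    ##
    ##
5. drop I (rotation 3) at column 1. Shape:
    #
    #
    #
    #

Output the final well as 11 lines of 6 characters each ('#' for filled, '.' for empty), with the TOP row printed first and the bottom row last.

Drop 1: O rot3 at col 1 lands with bottom-row=0; cleared 0 line(s) (total 0); column heights now [0 2 2 0 0 0], max=2
Drop 2: T rot3 at col 3 lands with bottom-row=0; cleared 0 line(s) (total 0); column heights now [0 2 2 2 3 0], max=3
Drop 3: L rot1 at col 0 lands with bottom-row=2; cleared 0 line(s) (total 0); column heights now [5 3 2 2 3 0], max=5
Drop 4: O rot2 at col 2 lands with bottom-row=2; cleared 0 line(s) (total 0); column heights now [5 3 4 4 3 0], max=5
Drop 5: I rot3 at col 1 lands with bottom-row=3; cleared 0 line(s) (total 0); column heights now [5 7 4 4 3 0], max=7

Answer: ......
......
......
......
.#....
.#....
##....
####..
#####.
.####.
.##.#.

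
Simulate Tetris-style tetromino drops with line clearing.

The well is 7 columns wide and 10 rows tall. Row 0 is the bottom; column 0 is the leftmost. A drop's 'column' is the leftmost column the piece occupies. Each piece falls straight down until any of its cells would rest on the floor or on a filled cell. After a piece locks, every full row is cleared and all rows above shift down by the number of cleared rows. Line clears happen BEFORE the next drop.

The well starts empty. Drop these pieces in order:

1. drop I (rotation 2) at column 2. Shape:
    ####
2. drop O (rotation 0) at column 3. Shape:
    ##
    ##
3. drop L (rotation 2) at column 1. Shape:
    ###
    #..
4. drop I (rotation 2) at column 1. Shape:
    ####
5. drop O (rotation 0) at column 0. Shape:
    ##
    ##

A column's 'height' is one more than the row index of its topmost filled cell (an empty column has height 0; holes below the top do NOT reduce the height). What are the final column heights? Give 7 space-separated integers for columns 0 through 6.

Drop 1: I rot2 at col 2 lands with bottom-row=0; cleared 0 line(s) (total 0); column heights now [0 0 1 1 1 1 0], max=1
Drop 2: O rot0 at col 3 lands with bottom-row=1; cleared 0 line(s) (total 0); column heights now [0 0 1 3 3 1 0], max=3
Drop 3: L rot2 at col 1 lands with bottom-row=2; cleared 0 line(s) (total 0); column heights now [0 4 4 4 3 1 0], max=4
Drop 4: I rot2 at col 1 lands with bottom-row=4; cleared 0 line(s) (total 0); column heights now [0 5 5 5 5 1 0], max=5
Drop 5: O rot0 at col 0 lands with bottom-row=5; cleared 0 line(s) (total 0); column heights now [7 7 5 5 5 1 0], max=7

Answer: 7 7 5 5 5 1 0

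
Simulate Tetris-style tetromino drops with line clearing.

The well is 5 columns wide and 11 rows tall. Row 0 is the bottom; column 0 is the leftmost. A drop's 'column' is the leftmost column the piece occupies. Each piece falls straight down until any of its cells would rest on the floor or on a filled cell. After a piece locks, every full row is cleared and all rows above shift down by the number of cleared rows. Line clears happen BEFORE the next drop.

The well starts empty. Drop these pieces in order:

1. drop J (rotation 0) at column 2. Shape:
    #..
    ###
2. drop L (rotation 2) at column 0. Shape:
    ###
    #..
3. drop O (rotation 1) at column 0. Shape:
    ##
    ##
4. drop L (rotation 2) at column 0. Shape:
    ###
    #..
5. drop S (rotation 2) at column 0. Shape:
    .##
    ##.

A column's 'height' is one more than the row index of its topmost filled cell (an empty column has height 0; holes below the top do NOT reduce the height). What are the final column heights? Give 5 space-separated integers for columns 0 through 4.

Answer: 8 9 9 1 1

Derivation:
Drop 1: J rot0 at col 2 lands with bottom-row=0; cleared 0 line(s) (total 0); column heights now [0 0 2 1 1], max=2
Drop 2: L rot2 at col 0 lands with bottom-row=1; cleared 0 line(s) (total 0); column heights now [3 3 3 1 1], max=3
Drop 3: O rot1 at col 0 lands with bottom-row=3; cleared 0 line(s) (total 0); column heights now [5 5 3 1 1], max=5
Drop 4: L rot2 at col 0 lands with bottom-row=5; cleared 0 line(s) (total 0); column heights now [7 7 7 1 1], max=7
Drop 5: S rot2 at col 0 lands with bottom-row=7; cleared 0 line(s) (total 0); column heights now [8 9 9 1 1], max=9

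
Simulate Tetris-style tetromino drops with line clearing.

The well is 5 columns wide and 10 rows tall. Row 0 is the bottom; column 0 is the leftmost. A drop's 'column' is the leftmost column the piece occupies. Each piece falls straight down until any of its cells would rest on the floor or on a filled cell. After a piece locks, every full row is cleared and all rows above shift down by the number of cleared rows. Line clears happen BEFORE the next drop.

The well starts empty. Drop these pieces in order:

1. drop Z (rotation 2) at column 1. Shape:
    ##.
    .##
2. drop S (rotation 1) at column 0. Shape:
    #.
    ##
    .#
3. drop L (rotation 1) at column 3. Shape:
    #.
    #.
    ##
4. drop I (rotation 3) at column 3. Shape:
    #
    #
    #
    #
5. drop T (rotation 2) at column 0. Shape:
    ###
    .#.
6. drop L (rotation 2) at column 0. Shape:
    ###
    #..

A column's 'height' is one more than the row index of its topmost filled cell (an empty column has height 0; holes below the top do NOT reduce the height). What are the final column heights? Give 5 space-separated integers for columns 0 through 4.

Answer: 8 8 8 8 2

Derivation:
Drop 1: Z rot2 at col 1 lands with bottom-row=0; cleared 0 line(s) (total 0); column heights now [0 2 2 1 0], max=2
Drop 2: S rot1 at col 0 lands with bottom-row=2; cleared 0 line(s) (total 0); column heights now [5 4 2 1 0], max=5
Drop 3: L rot1 at col 3 lands with bottom-row=1; cleared 0 line(s) (total 0); column heights now [5 4 2 4 2], max=5
Drop 4: I rot3 at col 3 lands with bottom-row=4; cleared 0 line(s) (total 0); column heights now [5 4 2 8 2], max=8
Drop 5: T rot2 at col 0 lands with bottom-row=4; cleared 0 line(s) (total 0); column heights now [6 6 6 8 2], max=8
Drop 6: L rot2 at col 0 lands with bottom-row=6; cleared 0 line(s) (total 0); column heights now [8 8 8 8 2], max=8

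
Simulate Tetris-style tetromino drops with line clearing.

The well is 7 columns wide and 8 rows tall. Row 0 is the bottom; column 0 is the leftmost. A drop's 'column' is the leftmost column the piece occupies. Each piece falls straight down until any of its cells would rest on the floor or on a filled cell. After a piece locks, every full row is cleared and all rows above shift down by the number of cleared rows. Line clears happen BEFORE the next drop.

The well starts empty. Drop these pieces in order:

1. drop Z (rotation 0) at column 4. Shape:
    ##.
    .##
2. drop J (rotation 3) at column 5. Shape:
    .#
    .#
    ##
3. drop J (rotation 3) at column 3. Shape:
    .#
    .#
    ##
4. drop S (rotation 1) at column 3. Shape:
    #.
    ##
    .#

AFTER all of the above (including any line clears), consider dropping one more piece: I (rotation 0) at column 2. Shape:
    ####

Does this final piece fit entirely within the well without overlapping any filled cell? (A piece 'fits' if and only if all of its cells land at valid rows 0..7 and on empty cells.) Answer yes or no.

Drop 1: Z rot0 at col 4 lands with bottom-row=0; cleared 0 line(s) (total 0); column heights now [0 0 0 0 2 2 1], max=2
Drop 2: J rot3 at col 5 lands with bottom-row=2; cleared 0 line(s) (total 0); column heights now [0 0 0 0 2 3 5], max=5
Drop 3: J rot3 at col 3 lands with bottom-row=2; cleared 0 line(s) (total 0); column heights now [0 0 0 3 5 3 5], max=5
Drop 4: S rot1 at col 3 lands with bottom-row=5; cleared 0 line(s) (total 0); column heights now [0 0 0 8 7 3 5], max=8
Test piece I rot0 at col 2 (width 4): heights before test = [0 0 0 8 7 3 5]; fits = False

Answer: no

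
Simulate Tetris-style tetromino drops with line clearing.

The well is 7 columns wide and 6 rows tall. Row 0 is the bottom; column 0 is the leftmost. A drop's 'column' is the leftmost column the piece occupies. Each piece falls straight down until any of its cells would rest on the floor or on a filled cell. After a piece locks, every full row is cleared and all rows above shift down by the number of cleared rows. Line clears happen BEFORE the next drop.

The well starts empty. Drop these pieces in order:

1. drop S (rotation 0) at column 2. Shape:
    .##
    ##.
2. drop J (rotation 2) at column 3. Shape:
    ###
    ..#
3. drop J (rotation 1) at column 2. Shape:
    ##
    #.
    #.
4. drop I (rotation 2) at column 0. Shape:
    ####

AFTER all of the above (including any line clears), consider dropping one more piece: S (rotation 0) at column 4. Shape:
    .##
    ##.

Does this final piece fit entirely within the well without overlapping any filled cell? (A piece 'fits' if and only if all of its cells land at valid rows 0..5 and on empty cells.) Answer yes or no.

Drop 1: S rot0 at col 2 lands with bottom-row=0; cleared 0 line(s) (total 0); column heights now [0 0 1 2 2 0 0], max=2
Drop 2: J rot2 at col 3 lands with bottom-row=1; cleared 0 line(s) (total 0); column heights now [0 0 1 3 3 3 0], max=3
Drop 3: J rot1 at col 2 lands with bottom-row=1; cleared 0 line(s) (total 0); column heights now [0 0 4 4 3 3 0], max=4
Drop 4: I rot2 at col 0 lands with bottom-row=4; cleared 0 line(s) (total 0); column heights now [5 5 5 5 3 3 0], max=5
Test piece S rot0 at col 4 (width 3): heights before test = [5 5 5 5 3 3 0]; fits = True

Answer: yes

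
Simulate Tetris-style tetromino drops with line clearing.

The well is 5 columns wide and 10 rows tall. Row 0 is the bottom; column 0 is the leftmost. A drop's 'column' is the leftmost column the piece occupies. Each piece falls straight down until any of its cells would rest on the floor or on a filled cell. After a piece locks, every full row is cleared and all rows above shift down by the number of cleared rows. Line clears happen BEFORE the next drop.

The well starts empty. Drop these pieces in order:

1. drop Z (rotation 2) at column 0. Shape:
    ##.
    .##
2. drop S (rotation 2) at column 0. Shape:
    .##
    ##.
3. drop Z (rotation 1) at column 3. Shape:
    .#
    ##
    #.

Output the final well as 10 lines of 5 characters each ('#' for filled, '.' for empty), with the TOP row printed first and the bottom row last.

Drop 1: Z rot2 at col 0 lands with bottom-row=0; cleared 0 line(s) (total 0); column heights now [2 2 1 0 0], max=2
Drop 2: S rot2 at col 0 lands with bottom-row=2; cleared 0 line(s) (total 0); column heights now [3 4 4 0 0], max=4
Drop 3: Z rot1 at col 3 lands with bottom-row=0; cleared 0 line(s) (total 0); column heights now [3 4 4 2 3], max=4

Answer: .....
.....
.....
.....
.....
.....
.##..
##..#
##.##
.###.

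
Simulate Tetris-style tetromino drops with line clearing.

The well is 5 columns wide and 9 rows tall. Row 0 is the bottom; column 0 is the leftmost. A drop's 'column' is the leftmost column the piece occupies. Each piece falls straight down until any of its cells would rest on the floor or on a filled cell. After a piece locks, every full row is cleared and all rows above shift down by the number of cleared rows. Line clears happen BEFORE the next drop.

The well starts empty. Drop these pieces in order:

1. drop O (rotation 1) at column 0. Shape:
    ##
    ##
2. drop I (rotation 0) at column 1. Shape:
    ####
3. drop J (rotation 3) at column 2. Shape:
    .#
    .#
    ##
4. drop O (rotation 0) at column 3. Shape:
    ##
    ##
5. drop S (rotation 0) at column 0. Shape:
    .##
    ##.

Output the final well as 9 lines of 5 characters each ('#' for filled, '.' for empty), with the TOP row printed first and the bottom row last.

Answer: .....
...##
...##
...#.
.###.
####.
.####
##...
##...

Derivation:
Drop 1: O rot1 at col 0 lands with bottom-row=0; cleared 0 line(s) (total 0); column heights now [2 2 0 0 0], max=2
Drop 2: I rot0 at col 1 lands with bottom-row=2; cleared 0 line(s) (total 0); column heights now [2 3 3 3 3], max=3
Drop 3: J rot3 at col 2 lands with bottom-row=3; cleared 0 line(s) (total 0); column heights now [2 3 4 6 3], max=6
Drop 4: O rot0 at col 3 lands with bottom-row=6; cleared 0 line(s) (total 0); column heights now [2 3 4 8 8], max=8
Drop 5: S rot0 at col 0 lands with bottom-row=3; cleared 0 line(s) (total 0); column heights now [4 5 5 8 8], max=8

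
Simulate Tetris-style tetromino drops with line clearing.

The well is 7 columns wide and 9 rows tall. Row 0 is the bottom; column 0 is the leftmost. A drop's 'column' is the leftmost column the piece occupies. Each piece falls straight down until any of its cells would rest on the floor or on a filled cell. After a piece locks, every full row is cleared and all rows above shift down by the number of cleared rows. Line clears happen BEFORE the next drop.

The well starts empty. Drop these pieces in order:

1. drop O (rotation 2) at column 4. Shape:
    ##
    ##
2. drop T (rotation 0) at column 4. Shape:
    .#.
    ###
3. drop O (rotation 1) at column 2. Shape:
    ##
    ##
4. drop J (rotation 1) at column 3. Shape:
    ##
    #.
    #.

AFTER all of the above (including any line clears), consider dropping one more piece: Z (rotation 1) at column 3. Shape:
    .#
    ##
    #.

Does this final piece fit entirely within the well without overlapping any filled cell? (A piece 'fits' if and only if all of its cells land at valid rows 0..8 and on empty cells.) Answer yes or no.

Drop 1: O rot2 at col 4 lands with bottom-row=0; cleared 0 line(s) (total 0); column heights now [0 0 0 0 2 2 0], max=2
Drop 2: T rot0 at col 4 lands with bottom-row=2; cleared 0 line(s) (total 0); column heights now [0 0 0 0 3 4 3], max=4
Drop 3: O rot1 at col 2 lands with bottom-row=0; cleared 0 line(s) (total 0); column heights now [0 0 2 2 3 4 3], max=4
Drop 4: J rot1 at col 3 lands with bottom-row=2; cleared 0 line(s) (total 0); column heights now [0 0 2 5 5 4 3], max=5
Test piece Z rot1 at col 3 (width 2): heights before test = [0 0 2 5 5 4 3]; fits = True

Answer: yes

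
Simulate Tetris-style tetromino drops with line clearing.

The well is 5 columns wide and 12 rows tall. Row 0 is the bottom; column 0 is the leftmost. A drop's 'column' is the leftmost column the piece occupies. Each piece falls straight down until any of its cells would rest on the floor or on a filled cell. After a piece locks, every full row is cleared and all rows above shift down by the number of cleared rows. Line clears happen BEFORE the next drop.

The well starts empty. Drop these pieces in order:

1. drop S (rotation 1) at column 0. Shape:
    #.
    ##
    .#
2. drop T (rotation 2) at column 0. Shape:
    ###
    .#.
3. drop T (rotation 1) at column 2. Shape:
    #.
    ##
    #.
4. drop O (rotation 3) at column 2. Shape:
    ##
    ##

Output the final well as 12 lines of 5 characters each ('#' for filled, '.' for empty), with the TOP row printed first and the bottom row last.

Answer: .....
.....
.....
..##.
..##.
..#..
..##.
..#..
###..
##...
##...
.#...

Derivation:
Drop 1: S rot1 at col 0 lands with bottom-row=0; cleared 0 line(s) (total 0); column heights now [3 2 0 0 0], max=3
Drop 2: T rot2 at col 0 lands with bottom-row=2; cleared 0 line(s) (total 0); column heights now [4 4 4 0 0], max=4
Drop 3: T rot1 at col 2 lands with bottom-row=4; cleared 0 line(s) (total 0); column heights now [4 4 7 6 0], max=7
Drop 4: O rot3 at col 2 lands with bottom-row=7; cleared 0 line(s) (total 0); column heights now [4 4 9 9 0], max=9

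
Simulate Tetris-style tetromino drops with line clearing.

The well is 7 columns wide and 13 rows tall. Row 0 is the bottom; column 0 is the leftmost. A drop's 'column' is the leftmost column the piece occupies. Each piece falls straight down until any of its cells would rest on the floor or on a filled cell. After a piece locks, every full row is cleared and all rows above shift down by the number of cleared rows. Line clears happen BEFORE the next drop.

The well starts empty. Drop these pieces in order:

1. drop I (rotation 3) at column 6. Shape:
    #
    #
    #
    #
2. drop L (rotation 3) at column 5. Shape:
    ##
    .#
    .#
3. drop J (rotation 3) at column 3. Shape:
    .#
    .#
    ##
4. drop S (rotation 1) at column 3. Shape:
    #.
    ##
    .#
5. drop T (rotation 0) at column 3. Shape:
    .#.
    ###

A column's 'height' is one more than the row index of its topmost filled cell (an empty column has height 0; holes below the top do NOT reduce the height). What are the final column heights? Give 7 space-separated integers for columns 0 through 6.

Answer: 0 0 0 8 9 8 7

Derivation:
Drop 1: I rot3 at col 6 lands with bottom-row=0; cleared 0 line(s) (total 0); column heights now [0 0 0 0 0 0 4], max=4
Drop 2: L rot3 at col 5 lands with bottom-row=4; cleared 0 line(s) (total 0); column heights now [0 0 0 0 0 7 7], max=7
Drop 3: J rot3 at col 3 lands with bottom-row=0; cleared 0 line(s) (total 0); column heights now [0 0 0 1 3 7 7], max=7
Drop 4: S rot1 at col 3 lands with bottom-row=3; cleared 0 line(s) (total 0); column heights now [0 0 0 6 5 7 7], max=7
Drop 5: T rot0 at col 3 lands with bottom-row=7; cleared 0 line(s) (total 0); column heights now [0 0 0 8 9 8 7], max=9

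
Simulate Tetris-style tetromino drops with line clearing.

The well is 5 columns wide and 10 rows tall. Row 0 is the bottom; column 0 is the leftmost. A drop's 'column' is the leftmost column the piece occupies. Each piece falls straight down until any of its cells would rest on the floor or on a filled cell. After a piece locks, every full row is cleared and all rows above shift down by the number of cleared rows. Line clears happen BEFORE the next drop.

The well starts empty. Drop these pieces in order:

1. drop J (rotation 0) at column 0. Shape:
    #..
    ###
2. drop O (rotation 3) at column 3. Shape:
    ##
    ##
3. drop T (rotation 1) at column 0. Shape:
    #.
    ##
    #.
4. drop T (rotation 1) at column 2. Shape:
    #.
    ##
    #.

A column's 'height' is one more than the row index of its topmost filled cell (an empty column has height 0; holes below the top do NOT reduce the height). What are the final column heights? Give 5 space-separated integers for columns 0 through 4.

Answer: 4 3 3 2 1

Derivation:
Drop 1: J rot0 at col 0 lands with bottom-row=0; cleared 0 line(s) (total 0); column heights now [2 1 1 0 0], max=2
Drop 2: O rot3 at col 3 lands with bottom-row=0; cleared 1 line(s) (total 1); column heights now [1 0 0 1 1], max=1
Drop 3: T rot1 at col 0 lands with bottom-row=1; cleared 0 line(s) (total 1); column heights now [4 3 0 1 1], max=4
Drop 4: T rot1 at col 2 lands with bottom-row=0; cleared 0 line(s) (total 1); column heights now [4 3 3 2 1], max=4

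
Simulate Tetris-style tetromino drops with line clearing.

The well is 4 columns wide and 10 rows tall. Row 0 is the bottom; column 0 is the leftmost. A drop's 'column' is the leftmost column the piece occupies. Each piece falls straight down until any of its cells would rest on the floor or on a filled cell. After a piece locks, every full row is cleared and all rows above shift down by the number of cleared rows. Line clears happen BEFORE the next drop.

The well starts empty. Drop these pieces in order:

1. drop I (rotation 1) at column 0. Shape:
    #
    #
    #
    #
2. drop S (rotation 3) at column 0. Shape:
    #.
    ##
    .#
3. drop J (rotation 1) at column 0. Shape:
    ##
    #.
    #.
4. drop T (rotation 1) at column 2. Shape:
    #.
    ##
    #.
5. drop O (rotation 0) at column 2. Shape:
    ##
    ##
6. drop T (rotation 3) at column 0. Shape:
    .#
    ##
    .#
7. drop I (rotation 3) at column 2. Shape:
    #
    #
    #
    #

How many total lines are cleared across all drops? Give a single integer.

Answer: 2

Derivation:
Drop 1: I rot1 at col 0 lands with bottom-row=0; cleared 0 line(s) (total 0); column heights now [4 0 0 0], max=4
Drop 2: S rot3 at col 0 lands with bottom-row=3; cleared 0 line(s) (total 0); column heights now [6 5 0 0], max=6
Drop 3: J rot1 at col 0 lands with bottom-row=6; cleared 0 line(s) (total 0); column heights now [9 9 0 0], max=9
Drop 4: T rot1 at col 2 lands with bottom-row=0; cleared 0 line(s) (total 0); column heights now [9 9 3 2], max=9
Drop 5: O rot0 at col 2 lands with bottom-row=3; cleared 2 line(s) (total 2); column heights now [7 7 3 2], max=7
Drop 6: T rot3 at col 0 lands with bottom-row=7; cleared 0 line(s) (total 2); column heights now [9 10 3 2], max=10
Drop 7: I rot3 at col 2 lands with bottom-row=3; cleared 0 line(s) (total 2); column heights now [9 10 7 2], max=10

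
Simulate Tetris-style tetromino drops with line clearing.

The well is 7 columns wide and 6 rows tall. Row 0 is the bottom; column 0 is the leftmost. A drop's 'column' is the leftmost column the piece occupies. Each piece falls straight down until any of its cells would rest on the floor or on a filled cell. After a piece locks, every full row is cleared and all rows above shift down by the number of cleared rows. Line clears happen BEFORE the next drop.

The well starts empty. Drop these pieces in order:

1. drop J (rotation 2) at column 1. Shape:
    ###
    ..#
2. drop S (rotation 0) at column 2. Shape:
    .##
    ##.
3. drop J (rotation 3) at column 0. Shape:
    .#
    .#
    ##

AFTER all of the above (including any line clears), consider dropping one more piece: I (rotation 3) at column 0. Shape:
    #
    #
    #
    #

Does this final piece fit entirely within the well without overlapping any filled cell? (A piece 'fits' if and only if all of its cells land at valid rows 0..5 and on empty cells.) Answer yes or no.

Answer: no

Derivation:
Drop 1: J rot2 at col 1 lands with bottom-row=0; cleared 0 line(s) (total 0); column heights now [0 2 2 2 0 0 0], max=2
Drop 2: S rot0 at col 2 lands with bottom-row=2; cleared 0 line(s) (total 0); column heights now [0 2 3 4 4 0 0], max=4
Drop 3: J rot3 at col 0 lands with bottom-row=2; cleared 0 line(s) (total 0); column heights now [3 5 3 4 4 0 0], max=5
Test piece I rot3 at col 0 (width 1): heights before test = [3 5 3 4 4 0 0]; fits = False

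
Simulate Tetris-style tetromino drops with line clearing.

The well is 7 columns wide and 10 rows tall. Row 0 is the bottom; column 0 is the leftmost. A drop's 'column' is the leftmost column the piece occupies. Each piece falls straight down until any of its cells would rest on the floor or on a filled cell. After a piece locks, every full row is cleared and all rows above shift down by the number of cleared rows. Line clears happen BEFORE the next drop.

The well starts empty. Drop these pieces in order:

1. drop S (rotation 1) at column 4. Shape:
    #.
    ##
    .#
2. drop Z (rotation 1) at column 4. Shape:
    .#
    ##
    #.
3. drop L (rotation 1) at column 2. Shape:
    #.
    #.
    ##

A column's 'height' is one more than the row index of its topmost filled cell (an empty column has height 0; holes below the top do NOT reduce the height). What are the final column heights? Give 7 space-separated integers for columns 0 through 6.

Answer: 0 0 3 1 5 6 0

Derivation:
Drop 1: S rot1 at col 4 lands with bottom-row=0; cleared 0 line(s) (total 0); column heights now [0 0 0 0 3 2 0], max=3
Drop 2: Z rot1 at col 4 lands with bottom-row=3; cleared 0 line(s) (total 0); column heights now [0 0 0 0 5 6 0], max=6
Drop 3: L rot1 at col 2 lands with bottom-row=0; cleared 0 line(s) (total 0); column heights now [0 0 3 1 5 6 0], max=6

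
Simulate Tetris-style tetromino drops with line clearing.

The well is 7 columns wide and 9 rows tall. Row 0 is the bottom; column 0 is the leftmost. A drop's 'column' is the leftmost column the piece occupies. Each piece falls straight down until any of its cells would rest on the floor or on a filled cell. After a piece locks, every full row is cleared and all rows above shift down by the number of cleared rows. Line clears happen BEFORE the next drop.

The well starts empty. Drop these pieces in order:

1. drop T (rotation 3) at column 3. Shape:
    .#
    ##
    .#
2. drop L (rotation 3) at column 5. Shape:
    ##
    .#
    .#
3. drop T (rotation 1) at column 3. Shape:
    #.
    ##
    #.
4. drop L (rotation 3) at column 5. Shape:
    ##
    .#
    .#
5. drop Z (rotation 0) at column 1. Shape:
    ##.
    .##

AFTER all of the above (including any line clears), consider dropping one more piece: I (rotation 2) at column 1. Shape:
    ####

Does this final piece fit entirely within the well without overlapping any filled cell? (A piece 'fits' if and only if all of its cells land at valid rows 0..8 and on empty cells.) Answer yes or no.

Answer: yes

Derivation:
Drop 1: T rot3 at col 3 lands with bottom-row=0; cleared 0 line(s) (total 0); column heights now [0 0 0 2 3 0 0], max=3
Drop 2: L rot3 at col 5 lands with bottom-row=0; cleared 0 line(s) (total 0); column heights now [0 0 0 2 3 3 3], max=3
Drop 3: T rot1 at col 3 lands with bottom-row=2; cleared 0 line(s) (total 0); column heights now [0 0 0 5 4 3 3], max=5
Drop 4: L rot3 at col 5 lands with bottom-row=3; cleared 0 line(s) (total 0); column heights now [0 0 0 5 4 6 6], max=6
Drop 5: Z rot0 at col 1 lands with bottom-row=5; cleared 0 line(s) (total 0); column heights now [0 7 7 6 4 6 6], max=7
Test piece I rot2 at col 1 (width 4): heights before test = [0 7 7 6 4 6 6]; fits = True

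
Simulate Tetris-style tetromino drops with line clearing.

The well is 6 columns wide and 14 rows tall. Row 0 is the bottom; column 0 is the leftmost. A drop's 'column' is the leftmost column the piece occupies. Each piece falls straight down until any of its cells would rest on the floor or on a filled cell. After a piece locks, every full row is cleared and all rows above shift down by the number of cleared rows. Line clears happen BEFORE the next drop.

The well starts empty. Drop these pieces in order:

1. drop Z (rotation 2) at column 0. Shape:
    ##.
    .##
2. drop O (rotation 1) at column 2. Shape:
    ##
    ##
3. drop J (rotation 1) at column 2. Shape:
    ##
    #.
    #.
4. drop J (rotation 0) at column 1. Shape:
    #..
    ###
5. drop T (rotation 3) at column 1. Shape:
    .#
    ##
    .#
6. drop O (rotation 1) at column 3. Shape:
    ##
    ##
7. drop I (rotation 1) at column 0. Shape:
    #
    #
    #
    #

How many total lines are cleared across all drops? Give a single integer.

Answer: 0

Derivation:
Drop 1: Z rot2 at col 0 lands with bottom-row=0; cleared 0 line(s) (total 0); column heights now [2 2 1 0 0 0], max=2
Drop 2: O rot1 at col 2 lands with bottom-row=1; cleared 0 line(s) (total 0); column heights now [2 2 3 3 0 0], max=3
Drop 3: J rot1 at col 2 lands with bottom-row=3; cleared 0 line(s) (total 0); column heights now [2 2 6 6 0 0], max=6
Drop 4: J rot0 at col 1 lands with bottom-row=6; cleared 0 line(s) (total 0); column heights now [2 8 7 7 0 0], max=8
Drop 5: T rot3 at col 1 lands with bottom-row=7; cleared 0 line(s) (total 0); column heights now [2 9 10 7 0 0], max=10
Drop 6: O rot1 at col 3 lands with bottom-row=7; cleared 0 line(s) (total 0); column heights now [2 9 10 9 9 0], max=10
Drop 7: I rot1 at col 0 lands with bottom-row=2; cleared 0 line(s) (total 0); column heights now [6 9 10 9 9 0], max=10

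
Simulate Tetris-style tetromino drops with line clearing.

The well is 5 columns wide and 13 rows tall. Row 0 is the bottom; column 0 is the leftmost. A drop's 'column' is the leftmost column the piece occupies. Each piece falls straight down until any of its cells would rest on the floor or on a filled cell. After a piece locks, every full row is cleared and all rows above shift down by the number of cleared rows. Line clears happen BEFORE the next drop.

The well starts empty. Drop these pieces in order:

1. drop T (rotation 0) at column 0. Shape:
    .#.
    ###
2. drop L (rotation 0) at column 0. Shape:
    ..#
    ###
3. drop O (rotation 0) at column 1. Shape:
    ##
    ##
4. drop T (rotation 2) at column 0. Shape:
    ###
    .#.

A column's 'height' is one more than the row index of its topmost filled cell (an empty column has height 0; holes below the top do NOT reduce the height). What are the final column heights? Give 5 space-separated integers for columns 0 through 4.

Answer: 8 8 8 0 0

Derivation:
Drop 1: T rot0 at col 0 lands with bottom-row=0; cleared 0 line(s) (total 0); column heights now [1 2 1 0 0], max=2
Drop 2: L rot0 at col 0 lands with bottom-row=2; cleared 0 line(s) (total 0); column heights now [3 3 4 0 0], max=4
Drop 3: O rot0 at col 1 lands with bottom-row=4; cleared 0 line(s) (total 0); column heights now [3 6 6 0 0], max=6
Drop 4: T rot2 at col 0 lands with bottom-row=6; cleared 0 line(s) (total 0); column heights now [8 8 8 0 0], max=8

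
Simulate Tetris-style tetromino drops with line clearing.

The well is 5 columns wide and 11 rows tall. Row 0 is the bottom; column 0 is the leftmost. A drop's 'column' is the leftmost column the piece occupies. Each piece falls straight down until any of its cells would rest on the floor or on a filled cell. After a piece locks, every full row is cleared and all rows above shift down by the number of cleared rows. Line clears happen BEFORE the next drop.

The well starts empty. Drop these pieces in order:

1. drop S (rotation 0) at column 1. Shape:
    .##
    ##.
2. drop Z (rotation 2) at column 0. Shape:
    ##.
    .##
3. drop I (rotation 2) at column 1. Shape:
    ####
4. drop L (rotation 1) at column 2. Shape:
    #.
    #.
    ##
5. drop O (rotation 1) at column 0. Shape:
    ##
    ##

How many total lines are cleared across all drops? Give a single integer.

Answer: 0

Derivation:
Drop 1: S rot0 at col 1 lands with bottom-row=0; cleared 0 line(s) (total 0); column heights now [0 1 2 2 0], max=2
Drop 2: Z rot2 at col 0 lands with bottom-row=2; cleared 0 line(s) (total 0); column heights now [4 4 3 2 0], max=4
Drop 3: I rot2 at col 1 lands with bottom-row=4; cleared 0 line(s) (total 0); column heights now [4 5 5 5 5], max=5
Drop 4: L rot1 at col 2 lands with bottom-row=5; cleared 0 line(s) (total 0); column heights now [4 5 8 6 5], max=8
Drop 5: O rot1 at col 0 lands with bottom-row=5; cleared 0 line(s) (total 0); column heights now [7 7 8 6 5], max=8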